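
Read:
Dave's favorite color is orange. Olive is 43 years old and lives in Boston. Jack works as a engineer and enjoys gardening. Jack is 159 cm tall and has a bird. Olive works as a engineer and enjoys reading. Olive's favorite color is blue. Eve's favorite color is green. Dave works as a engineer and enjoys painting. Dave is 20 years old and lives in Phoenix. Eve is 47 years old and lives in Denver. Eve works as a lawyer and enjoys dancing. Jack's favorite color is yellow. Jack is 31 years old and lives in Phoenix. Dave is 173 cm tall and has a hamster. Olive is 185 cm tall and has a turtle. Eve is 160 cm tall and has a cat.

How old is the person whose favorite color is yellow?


Person with favorite color=yellow is Jack, age 31

31


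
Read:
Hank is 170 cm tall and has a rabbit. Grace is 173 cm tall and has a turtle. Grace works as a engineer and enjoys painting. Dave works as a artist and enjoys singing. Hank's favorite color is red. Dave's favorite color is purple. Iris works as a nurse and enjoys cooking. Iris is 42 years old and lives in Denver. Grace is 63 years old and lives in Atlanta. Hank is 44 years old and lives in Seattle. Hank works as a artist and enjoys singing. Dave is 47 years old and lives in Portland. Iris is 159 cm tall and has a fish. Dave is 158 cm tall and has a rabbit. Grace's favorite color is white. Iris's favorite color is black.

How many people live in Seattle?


Count in Seattle: 1

1


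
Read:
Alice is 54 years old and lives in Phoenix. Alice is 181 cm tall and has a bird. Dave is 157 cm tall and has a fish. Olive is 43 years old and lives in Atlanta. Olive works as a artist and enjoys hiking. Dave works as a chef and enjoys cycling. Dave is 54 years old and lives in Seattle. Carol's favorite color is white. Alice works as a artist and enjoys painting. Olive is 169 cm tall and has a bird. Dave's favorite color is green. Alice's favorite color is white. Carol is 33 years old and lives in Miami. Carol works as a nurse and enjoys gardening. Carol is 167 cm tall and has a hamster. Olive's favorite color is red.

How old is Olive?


Olive is 43 years old

43


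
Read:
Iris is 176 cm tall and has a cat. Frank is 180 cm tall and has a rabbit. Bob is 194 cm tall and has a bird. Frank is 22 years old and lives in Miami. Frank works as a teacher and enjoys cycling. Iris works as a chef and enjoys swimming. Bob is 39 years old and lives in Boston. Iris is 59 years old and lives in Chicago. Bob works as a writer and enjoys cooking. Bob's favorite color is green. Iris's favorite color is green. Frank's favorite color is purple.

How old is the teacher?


The teacher is Frank, age 22

22


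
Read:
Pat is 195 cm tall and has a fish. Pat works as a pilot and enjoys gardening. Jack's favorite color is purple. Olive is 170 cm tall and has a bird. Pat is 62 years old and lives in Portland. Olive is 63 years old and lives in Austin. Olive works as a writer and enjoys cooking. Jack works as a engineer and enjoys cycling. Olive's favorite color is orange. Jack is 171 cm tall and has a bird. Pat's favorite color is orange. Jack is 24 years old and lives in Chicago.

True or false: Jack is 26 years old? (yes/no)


Jack is actually 24. no

no


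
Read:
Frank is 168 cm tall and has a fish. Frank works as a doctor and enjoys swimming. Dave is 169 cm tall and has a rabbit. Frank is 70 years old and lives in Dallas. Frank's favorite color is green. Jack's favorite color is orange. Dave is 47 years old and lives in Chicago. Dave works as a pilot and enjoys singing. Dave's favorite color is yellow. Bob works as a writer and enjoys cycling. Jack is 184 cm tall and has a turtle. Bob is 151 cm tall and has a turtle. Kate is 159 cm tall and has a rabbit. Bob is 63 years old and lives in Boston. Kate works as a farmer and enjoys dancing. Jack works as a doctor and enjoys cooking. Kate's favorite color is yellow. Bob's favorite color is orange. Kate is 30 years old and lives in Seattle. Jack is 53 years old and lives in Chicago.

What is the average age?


Sum=263, n=5, avg=52.6

52.6


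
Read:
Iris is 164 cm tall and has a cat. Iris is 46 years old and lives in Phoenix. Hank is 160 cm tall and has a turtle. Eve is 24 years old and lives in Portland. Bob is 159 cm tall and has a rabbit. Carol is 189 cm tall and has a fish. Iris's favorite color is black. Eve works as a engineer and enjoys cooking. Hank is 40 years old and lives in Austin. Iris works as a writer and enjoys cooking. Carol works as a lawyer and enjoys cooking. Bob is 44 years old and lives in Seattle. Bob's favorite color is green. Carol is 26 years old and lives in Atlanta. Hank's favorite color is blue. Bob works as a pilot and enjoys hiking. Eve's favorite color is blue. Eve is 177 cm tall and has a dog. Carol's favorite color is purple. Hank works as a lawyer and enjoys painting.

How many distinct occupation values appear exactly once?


Unique occupation values: 3

3


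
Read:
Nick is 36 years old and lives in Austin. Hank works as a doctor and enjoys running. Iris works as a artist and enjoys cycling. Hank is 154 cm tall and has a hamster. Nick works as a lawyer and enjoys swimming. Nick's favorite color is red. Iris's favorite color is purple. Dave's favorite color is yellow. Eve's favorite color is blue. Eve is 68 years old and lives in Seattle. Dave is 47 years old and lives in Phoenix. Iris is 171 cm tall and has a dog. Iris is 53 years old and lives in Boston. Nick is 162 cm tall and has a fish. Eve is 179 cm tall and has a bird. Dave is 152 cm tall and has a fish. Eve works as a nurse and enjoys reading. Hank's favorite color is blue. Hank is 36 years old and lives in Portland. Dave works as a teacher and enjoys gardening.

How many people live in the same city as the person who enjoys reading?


Person with hobby reading is Eve, city Seattle. Count = 1

1


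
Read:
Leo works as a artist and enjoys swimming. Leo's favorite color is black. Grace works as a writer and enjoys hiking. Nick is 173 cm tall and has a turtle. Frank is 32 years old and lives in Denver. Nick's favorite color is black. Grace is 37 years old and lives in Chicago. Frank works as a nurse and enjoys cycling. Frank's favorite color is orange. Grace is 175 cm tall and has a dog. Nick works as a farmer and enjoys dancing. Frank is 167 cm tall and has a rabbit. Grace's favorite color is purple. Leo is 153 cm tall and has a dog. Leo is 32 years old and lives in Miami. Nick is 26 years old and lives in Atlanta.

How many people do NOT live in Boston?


Not in Boston: 4

4


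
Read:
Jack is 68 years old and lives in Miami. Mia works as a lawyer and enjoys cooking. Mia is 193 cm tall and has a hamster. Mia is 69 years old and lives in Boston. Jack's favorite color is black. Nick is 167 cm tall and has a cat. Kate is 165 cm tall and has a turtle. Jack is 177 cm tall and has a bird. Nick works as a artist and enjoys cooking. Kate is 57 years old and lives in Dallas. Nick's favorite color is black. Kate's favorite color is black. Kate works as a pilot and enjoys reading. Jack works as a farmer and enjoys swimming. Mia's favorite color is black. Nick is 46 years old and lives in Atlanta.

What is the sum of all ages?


46+69+68+57 = 240

240


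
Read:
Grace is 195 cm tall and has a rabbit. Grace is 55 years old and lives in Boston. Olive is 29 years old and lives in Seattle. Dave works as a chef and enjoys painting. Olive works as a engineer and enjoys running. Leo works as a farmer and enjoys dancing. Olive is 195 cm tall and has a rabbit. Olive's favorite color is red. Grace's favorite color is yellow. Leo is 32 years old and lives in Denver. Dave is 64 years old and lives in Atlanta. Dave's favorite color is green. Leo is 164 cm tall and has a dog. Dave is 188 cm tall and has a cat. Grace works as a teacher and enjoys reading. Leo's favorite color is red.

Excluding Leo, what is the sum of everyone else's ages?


Sum (excluding Leo): 148

148


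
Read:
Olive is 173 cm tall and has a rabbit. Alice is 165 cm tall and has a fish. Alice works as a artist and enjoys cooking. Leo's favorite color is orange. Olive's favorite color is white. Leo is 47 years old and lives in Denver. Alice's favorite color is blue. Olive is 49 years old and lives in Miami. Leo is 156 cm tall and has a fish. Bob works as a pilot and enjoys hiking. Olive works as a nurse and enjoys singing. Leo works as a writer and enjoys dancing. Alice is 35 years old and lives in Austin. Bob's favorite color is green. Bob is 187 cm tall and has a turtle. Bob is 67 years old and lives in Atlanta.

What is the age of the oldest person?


Oldest: Bob at 67

67


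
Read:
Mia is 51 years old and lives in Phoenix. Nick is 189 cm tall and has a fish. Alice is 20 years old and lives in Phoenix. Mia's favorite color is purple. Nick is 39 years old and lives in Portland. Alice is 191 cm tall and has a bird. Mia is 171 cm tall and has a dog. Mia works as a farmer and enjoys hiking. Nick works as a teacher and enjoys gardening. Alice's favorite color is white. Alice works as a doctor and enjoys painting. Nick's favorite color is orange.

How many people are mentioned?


People: Nick, Mia, Alice. Count = 3

3


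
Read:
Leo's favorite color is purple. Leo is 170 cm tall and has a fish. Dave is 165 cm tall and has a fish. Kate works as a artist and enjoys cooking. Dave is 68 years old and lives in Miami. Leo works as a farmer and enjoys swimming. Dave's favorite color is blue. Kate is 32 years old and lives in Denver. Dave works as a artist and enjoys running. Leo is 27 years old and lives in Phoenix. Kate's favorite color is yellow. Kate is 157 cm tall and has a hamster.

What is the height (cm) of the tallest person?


Tallest: Leo at 170 cm

170


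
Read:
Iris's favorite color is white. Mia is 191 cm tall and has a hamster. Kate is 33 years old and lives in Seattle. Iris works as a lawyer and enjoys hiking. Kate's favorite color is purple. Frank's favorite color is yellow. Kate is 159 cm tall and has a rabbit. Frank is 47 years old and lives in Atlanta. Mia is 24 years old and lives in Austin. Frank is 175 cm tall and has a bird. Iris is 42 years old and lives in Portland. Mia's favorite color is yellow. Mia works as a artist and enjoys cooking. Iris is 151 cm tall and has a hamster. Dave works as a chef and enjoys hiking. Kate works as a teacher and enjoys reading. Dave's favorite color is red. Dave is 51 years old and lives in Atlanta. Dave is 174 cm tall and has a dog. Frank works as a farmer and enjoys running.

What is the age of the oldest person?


Oldest: Dave at 51

51


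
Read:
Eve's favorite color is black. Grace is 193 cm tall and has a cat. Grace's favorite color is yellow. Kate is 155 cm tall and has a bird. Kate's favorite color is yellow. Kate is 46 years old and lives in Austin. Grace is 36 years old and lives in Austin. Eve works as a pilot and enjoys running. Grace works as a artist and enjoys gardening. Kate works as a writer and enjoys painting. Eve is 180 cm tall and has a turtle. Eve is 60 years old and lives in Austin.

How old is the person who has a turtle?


Person with turtle is Eve, age 60

60


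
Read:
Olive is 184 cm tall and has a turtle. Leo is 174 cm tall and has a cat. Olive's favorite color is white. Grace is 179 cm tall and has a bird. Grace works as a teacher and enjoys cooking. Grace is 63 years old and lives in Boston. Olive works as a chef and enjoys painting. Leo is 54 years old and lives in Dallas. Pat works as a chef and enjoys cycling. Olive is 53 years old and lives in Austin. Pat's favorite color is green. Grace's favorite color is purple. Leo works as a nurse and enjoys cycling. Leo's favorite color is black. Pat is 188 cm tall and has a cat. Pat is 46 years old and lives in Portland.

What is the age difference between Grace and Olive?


|63 - 53| = 10

10


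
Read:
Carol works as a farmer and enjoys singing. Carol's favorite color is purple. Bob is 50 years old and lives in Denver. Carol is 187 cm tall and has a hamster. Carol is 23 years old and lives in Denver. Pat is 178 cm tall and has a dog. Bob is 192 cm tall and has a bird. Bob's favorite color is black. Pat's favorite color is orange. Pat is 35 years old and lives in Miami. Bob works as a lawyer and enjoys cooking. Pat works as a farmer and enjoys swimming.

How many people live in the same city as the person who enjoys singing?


Person with hobby singing is Carol, city Denver. Count = 2

2


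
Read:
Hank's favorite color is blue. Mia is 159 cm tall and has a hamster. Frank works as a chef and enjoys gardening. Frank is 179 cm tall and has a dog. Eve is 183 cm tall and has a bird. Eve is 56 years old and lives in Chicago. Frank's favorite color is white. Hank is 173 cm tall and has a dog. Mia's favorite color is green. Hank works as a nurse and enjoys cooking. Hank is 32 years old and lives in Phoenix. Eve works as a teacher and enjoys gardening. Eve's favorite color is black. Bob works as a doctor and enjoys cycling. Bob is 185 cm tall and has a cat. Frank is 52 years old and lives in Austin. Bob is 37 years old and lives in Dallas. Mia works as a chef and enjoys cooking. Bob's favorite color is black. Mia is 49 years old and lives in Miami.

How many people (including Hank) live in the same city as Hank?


Hank lives in Phoenix. Count = 1

1


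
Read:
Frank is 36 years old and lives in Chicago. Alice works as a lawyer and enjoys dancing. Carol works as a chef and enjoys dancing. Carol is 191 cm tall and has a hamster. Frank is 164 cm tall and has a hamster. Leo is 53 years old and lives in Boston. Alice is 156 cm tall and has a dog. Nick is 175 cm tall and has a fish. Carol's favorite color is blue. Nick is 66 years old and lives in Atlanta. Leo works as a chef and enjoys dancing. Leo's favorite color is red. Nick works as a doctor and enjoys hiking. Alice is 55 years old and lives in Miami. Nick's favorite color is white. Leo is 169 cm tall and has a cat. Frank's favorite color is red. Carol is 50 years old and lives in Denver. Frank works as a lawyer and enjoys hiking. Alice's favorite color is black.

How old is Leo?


Leo is 53 years old

53


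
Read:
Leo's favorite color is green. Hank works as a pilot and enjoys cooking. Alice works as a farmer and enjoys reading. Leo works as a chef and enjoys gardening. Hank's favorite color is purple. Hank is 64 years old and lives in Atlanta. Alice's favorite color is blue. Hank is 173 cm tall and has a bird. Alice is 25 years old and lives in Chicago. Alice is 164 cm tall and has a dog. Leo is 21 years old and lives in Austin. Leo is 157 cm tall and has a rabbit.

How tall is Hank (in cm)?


Hank is 173 cm tall

173


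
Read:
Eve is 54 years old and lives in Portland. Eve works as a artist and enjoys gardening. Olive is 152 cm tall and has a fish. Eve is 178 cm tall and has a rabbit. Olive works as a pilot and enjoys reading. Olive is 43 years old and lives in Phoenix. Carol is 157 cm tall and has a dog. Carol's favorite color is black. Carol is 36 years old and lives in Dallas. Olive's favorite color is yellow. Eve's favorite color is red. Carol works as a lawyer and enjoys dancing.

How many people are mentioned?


People: Carol, Olive, Eve. Count = 3

3


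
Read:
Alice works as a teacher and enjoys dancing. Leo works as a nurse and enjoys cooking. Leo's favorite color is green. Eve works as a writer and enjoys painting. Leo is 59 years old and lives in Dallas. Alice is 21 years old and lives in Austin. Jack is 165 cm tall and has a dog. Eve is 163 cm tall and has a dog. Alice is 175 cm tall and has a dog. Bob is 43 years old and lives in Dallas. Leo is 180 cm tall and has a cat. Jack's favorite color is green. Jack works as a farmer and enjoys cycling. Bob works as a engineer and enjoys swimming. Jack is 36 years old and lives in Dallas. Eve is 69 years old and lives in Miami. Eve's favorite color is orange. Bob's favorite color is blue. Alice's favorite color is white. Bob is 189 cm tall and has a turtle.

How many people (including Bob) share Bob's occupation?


Bob is a engineer. Count = 1

1


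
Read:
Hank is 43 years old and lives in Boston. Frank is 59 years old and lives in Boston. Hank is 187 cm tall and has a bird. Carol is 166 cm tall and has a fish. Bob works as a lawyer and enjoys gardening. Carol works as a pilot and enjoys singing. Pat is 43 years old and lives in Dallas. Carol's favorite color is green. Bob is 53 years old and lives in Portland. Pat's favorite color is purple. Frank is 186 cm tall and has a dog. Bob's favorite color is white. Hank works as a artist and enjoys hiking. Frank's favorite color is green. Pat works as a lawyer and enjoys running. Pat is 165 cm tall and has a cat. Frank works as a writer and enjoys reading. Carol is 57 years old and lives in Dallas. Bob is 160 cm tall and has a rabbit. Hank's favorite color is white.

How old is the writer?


The writer is Frank, age 59

59


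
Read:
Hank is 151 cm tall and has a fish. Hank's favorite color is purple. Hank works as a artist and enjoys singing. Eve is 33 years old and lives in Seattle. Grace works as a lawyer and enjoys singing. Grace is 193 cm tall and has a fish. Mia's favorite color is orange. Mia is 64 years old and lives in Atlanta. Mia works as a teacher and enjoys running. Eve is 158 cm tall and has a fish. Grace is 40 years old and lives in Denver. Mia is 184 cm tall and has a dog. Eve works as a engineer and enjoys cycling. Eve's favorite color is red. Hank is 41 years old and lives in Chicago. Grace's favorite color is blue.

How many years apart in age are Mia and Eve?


64 vs 33, diff = 31

31


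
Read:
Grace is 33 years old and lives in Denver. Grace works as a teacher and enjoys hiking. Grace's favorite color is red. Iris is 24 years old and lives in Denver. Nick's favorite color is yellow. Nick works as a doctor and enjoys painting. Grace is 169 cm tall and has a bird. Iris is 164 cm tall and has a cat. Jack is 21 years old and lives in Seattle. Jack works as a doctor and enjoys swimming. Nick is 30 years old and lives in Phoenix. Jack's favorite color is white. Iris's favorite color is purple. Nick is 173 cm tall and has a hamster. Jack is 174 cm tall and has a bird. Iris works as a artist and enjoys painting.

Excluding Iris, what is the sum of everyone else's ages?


Sum (excluding Iris): 84

84


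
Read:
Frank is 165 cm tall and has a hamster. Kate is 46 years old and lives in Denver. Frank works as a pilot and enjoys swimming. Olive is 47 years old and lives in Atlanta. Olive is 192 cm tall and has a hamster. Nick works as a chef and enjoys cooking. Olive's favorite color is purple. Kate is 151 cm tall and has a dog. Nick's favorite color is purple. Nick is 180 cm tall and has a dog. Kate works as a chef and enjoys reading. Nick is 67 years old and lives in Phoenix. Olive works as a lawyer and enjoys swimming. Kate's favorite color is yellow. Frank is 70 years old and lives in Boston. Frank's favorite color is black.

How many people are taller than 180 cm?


Taller than 180: 1

1


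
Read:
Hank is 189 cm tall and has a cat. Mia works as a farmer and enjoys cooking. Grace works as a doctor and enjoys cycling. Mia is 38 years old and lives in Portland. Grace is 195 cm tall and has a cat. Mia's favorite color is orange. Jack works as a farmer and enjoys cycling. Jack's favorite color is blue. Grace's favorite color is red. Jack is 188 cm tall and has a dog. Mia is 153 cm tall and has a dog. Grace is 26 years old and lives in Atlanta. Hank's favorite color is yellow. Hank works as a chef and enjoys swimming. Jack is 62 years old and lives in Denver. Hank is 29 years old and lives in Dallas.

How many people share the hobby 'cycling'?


Count: 2

2


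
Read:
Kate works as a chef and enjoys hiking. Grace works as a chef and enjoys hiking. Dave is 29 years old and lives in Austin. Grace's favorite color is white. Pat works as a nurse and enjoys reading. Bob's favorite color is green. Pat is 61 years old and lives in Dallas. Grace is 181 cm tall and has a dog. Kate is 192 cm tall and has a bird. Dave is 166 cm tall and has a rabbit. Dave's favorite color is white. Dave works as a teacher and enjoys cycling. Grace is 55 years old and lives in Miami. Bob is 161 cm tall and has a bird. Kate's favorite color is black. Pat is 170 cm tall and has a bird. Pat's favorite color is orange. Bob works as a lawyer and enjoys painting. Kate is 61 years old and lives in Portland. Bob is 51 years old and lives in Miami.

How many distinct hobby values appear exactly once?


Unique hobby values: 3

3


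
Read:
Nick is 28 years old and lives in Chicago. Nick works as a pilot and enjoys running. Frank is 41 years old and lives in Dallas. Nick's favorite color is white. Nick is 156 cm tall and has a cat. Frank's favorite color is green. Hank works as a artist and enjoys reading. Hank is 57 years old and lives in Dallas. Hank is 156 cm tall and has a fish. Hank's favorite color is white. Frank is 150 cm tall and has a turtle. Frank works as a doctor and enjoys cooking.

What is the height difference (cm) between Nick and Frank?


|156 - 150| = 6

6


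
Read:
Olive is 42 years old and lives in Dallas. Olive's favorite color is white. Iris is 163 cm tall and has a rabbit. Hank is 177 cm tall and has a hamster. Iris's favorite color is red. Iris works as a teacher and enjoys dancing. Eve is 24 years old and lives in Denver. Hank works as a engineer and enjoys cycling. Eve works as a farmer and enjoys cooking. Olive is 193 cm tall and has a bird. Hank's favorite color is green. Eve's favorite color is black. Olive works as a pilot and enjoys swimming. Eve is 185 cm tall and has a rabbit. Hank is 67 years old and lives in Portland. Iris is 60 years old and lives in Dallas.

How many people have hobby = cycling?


Count: 1

1


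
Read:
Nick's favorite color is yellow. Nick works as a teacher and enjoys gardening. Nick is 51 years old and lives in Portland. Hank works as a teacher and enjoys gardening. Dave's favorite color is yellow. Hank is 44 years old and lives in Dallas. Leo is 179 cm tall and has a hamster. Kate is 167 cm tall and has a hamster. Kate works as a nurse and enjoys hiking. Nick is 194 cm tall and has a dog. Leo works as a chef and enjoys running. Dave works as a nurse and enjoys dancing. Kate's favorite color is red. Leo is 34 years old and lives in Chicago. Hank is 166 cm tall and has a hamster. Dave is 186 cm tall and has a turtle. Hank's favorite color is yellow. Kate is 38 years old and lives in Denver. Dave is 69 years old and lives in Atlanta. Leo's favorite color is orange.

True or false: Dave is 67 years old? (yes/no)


Dave is actually 69. no

no


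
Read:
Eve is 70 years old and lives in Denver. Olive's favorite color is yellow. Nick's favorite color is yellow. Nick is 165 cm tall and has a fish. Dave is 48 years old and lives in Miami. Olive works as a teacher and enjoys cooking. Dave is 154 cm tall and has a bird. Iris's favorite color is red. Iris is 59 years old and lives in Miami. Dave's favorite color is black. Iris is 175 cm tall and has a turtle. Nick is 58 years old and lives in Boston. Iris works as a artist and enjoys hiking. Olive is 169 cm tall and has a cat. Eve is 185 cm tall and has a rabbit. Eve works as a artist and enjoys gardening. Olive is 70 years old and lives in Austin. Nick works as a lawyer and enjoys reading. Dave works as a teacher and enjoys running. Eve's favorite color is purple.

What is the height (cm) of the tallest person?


Tallest: Eve at 185 cm

185


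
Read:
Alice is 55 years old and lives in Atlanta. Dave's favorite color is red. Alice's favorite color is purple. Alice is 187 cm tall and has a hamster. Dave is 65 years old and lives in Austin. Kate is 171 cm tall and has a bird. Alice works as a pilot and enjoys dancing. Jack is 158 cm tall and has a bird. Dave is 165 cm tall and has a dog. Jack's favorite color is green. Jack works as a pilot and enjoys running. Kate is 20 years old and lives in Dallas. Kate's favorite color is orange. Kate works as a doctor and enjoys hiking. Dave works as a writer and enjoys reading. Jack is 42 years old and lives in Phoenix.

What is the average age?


Sum=182, n=4, avg=45.5

45.5


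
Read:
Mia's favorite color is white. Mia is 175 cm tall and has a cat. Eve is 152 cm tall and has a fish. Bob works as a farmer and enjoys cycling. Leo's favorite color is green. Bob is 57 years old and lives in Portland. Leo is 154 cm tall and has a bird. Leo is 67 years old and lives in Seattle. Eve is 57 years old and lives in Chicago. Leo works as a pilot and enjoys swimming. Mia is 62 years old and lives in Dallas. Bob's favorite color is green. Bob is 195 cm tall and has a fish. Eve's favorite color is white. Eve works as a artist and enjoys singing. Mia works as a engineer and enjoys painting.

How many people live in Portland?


Count in Portland: 1

1


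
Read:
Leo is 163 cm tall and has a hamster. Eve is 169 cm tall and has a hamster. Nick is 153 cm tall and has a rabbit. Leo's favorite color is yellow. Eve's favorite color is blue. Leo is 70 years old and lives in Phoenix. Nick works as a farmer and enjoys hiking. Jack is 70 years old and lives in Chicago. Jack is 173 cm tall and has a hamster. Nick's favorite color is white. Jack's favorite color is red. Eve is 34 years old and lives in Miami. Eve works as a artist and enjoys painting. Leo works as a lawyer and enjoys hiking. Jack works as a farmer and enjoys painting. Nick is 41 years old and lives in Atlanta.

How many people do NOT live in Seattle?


Not in Seattle: 4

4


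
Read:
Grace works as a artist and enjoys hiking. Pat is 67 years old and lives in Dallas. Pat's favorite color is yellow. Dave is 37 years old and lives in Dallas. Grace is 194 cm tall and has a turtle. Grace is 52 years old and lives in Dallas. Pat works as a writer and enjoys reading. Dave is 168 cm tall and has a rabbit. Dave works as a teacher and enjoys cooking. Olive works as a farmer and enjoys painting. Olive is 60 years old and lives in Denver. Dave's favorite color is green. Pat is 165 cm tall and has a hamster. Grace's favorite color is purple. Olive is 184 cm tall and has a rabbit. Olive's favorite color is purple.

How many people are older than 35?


Filter: 4

4


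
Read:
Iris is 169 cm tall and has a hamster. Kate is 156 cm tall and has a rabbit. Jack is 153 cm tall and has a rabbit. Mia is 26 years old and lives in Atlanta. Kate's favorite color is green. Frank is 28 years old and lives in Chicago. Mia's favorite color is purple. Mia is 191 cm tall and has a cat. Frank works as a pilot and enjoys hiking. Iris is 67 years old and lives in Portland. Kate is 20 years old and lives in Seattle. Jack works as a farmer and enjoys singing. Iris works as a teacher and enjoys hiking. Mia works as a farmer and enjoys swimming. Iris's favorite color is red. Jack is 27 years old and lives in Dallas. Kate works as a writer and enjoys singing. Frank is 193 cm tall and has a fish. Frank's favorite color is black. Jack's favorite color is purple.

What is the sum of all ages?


26+67+28+27+20 = 168

168


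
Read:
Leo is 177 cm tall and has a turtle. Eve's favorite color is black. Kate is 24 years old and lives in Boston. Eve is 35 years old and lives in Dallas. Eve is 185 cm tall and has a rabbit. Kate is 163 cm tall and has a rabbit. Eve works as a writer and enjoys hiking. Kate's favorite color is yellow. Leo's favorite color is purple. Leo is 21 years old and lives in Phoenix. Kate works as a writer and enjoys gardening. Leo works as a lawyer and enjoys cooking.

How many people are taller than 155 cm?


Taller than 155: 3

3


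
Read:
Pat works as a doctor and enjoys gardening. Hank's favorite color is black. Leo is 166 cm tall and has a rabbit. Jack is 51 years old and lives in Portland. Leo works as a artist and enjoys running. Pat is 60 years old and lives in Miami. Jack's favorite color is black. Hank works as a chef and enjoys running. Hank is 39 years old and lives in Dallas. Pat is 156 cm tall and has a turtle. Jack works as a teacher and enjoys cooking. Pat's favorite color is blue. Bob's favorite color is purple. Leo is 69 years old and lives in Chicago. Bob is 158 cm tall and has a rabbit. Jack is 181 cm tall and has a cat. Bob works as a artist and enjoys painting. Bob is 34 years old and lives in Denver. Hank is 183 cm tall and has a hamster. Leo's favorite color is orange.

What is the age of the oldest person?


Oldest: Leo at 69

69


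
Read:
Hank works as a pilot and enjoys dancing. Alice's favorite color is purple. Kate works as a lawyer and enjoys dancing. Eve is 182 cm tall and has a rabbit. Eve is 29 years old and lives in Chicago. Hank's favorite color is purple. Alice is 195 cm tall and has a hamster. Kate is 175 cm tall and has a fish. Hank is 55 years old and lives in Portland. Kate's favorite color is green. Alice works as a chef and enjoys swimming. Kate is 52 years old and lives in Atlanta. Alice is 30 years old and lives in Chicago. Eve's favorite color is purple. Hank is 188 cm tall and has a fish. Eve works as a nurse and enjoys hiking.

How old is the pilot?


The pilot is Hank, age 55

55


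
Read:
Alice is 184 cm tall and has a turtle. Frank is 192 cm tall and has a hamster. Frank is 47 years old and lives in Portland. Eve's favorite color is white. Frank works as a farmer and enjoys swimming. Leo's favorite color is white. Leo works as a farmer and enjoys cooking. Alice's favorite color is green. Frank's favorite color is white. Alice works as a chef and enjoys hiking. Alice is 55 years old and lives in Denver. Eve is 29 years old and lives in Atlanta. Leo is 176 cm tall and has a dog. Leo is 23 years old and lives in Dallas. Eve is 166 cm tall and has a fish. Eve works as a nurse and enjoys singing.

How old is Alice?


Alice is 55 years old

55


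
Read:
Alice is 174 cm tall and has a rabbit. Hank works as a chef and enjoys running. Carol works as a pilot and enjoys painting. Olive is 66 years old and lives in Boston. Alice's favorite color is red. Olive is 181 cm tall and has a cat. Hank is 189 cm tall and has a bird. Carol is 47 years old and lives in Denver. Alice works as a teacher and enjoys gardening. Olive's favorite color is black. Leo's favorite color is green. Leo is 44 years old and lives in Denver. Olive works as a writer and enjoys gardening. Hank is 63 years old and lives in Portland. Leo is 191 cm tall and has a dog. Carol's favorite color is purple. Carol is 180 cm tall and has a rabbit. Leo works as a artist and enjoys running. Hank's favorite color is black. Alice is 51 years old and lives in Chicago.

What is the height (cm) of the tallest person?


Tallest: Leo at 191 cm

191


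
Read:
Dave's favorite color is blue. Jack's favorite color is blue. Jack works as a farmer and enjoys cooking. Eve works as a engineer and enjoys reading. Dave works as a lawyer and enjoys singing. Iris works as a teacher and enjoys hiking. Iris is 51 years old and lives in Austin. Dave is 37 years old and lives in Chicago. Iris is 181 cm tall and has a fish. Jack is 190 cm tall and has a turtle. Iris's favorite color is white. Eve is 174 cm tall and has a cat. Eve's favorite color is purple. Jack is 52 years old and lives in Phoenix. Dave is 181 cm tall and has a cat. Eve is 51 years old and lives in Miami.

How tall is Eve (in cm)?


Eve is 174 cm tall

174


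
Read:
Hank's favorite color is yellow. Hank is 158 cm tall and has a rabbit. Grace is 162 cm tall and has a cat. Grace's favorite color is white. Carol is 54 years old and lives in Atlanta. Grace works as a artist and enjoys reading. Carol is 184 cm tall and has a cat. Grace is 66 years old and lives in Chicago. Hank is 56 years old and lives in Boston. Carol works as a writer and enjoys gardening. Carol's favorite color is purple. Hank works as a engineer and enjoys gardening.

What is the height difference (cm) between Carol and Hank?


|184 - 158| = 26

26


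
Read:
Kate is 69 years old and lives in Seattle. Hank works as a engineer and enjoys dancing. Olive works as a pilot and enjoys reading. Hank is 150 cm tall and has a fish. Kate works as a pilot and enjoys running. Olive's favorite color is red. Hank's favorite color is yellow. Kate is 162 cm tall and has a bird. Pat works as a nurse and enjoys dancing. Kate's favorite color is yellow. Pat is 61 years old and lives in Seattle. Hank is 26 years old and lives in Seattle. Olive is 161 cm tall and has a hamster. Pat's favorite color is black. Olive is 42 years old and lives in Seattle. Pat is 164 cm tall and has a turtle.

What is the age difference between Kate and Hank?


|69 - 26| = 43

43


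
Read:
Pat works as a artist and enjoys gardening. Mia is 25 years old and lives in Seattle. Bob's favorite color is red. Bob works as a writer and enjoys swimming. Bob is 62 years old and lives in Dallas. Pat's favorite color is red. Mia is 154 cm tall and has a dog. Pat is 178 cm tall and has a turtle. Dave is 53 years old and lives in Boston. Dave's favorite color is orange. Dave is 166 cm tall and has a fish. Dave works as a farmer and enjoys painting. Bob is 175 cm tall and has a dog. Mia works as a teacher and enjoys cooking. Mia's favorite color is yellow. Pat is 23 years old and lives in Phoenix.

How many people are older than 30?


Filter: 2

2


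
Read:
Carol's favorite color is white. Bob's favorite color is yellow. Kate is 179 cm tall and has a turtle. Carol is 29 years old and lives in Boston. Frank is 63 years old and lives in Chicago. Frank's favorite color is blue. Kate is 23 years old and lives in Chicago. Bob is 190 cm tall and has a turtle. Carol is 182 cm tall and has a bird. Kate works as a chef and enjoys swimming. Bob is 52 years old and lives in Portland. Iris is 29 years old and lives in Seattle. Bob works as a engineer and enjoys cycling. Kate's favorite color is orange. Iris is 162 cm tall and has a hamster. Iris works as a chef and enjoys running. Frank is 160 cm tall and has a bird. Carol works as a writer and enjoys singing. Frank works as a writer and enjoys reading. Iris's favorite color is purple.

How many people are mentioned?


People: Bob, Kate, Carol, Frank, Iris. Count = 5

5


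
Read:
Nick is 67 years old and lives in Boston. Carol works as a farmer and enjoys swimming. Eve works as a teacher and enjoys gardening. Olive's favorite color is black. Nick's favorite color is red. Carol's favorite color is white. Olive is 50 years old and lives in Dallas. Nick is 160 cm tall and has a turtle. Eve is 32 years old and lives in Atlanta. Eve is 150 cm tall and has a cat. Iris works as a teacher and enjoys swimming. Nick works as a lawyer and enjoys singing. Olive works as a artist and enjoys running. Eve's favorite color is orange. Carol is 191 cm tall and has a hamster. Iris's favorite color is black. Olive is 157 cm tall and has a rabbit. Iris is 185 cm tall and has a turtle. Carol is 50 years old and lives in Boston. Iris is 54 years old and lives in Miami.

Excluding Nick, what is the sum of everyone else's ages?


Sum (excluding Nick): 186

186


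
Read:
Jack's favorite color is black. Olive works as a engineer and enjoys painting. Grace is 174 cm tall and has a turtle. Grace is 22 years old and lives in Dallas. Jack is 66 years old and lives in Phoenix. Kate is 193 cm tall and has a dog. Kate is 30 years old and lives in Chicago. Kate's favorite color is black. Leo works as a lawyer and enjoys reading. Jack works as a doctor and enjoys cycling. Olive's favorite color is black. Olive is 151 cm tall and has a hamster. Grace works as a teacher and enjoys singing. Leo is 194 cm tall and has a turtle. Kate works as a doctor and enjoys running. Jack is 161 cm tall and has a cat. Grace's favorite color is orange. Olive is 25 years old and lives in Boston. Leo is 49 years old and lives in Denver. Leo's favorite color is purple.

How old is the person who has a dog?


Person with dog is Kate, age 30

30


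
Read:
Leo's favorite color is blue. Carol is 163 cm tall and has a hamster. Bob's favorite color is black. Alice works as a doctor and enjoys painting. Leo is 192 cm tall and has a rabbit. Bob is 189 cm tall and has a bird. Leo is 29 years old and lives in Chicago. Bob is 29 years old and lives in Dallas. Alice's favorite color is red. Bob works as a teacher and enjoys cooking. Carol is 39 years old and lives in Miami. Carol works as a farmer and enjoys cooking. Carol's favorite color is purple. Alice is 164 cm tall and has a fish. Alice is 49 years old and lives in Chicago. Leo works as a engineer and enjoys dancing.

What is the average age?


Sum=146, n=4, avg=36.5

36.5


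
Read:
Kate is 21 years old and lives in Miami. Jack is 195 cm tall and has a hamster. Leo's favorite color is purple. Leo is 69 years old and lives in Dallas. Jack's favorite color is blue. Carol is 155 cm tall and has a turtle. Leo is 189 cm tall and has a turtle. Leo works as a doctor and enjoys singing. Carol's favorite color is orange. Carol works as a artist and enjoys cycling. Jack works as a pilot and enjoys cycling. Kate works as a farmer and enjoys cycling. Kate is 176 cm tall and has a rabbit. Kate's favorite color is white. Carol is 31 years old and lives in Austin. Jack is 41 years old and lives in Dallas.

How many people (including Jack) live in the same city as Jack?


Jack lives in Dallas. Count = 2

2


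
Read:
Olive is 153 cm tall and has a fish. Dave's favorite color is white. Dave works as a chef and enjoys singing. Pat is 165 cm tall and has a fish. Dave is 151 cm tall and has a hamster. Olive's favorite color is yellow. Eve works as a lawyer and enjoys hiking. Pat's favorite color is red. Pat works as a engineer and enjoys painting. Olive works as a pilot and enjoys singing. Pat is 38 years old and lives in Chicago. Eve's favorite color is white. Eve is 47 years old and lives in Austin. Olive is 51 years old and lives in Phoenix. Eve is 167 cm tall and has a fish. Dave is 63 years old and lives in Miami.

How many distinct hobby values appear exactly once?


Unique hobby values: 2

2


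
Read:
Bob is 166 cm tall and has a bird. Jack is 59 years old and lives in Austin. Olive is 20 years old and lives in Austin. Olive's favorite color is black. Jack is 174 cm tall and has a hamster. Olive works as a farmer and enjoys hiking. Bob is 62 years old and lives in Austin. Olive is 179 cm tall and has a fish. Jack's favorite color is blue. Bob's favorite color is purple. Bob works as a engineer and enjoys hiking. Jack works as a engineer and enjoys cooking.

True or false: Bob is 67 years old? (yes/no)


Bob is actually 62. no

no


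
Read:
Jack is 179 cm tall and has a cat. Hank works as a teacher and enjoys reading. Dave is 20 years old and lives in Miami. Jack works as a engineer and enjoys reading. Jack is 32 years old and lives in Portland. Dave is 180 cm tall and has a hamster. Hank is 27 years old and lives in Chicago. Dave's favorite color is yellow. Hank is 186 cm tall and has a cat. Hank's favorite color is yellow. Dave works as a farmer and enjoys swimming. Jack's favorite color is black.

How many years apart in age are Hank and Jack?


27 vs 32, diff = 5

5


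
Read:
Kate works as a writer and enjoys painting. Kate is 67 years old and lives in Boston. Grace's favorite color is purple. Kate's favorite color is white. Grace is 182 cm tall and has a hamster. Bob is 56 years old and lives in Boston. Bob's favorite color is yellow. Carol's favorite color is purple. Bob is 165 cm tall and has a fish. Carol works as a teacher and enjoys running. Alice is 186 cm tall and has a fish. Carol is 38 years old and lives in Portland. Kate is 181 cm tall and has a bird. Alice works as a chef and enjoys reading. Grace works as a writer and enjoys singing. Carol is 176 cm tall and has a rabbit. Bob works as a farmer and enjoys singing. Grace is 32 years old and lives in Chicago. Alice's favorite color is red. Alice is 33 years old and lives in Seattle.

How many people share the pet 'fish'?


Count: 2

2


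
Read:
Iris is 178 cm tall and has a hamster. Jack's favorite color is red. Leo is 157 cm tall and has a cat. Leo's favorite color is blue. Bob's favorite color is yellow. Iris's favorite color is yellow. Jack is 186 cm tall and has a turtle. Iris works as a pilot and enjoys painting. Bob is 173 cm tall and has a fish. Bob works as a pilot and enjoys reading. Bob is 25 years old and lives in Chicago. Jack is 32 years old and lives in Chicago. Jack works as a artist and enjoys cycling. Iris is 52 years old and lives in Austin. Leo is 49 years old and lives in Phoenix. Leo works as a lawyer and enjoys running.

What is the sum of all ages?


32+25+52+49 = 158

158
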